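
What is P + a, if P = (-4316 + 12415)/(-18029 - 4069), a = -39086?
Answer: -863730527/22098 ≈ -39086.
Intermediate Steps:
P = -8099/22098 (P = 8099/(-22098) = 8099*(-1/22098) = -8099/22098 ≈ -0.36650)
P + a = -8099/22098 - 39086 = -863730527/22098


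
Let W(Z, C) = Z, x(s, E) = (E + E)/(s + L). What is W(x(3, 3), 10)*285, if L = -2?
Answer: 1710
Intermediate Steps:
x(s, E) = 2*E/(-2 + s) (x(s, E) = (E + E)/(s - 2) = (2*E)/(-2 + s) = 2*E/(-2 + s))
W(x(3, 3), 10)*285 = (2*3/(-2 + 3))*285 = (2*3/1)*285 = (2*3*1)*285 = 6*285 = 1710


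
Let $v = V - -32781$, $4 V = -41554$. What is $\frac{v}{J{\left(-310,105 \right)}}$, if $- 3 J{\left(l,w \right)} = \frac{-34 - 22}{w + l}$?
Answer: $- \frac{27542775}{112} \approx -2.4592 \cdot 10^{5}$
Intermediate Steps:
$J{\left(l,w \right)} = \frac{56}{3 \left(l + w\right)}$ ($J{\left(l,w \right)} = - \frac{\left(-34 - 22\right) \frac{1}{w + l}}{3} = - \frac{\left(-56\right) \frac{1}{l + w}}{3} = \frac{56}{3 \left(l + w\right)}$)
$V = - \frac{20777}{2}$ ($V = \frac{1}{4} \left(-41554\right) = - \frac{20777}{2} \approx -10389.0$)
$v = \frac{44785}{2}$ ($v = - \frac{20777}{2} - -32781 = - \frac{20777}{2} + 32781 = \frac{44785}{2} \approx 22393.0$)
$\frac{v}{J{\left(-310,105 \right)}} = \frac{44785}{2 \frac{56}{3 \left(-310 + 105\right)}} = \frac{44785}{2 \frac{56}{3 \left(-205\right)}} = \frac{44785}{2 \cdot \frac{56}{3} \left(- \frac{1}{205}\right)} = \frac{44785}{2 \left(- \frac{56}{615}\right)} = \frac{44785}{2} \left(- \frac{615}{56}\right) = - \frac{27542775}{112}$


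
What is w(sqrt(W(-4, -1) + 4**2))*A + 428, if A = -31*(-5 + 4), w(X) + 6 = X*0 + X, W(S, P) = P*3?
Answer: 242 + 31*sqrt(13) ≈ 353.77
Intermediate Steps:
W(S, P) = 3*P
w(X) = -6 + X (w(X) = -6 + (X*0 + X) = -6 + (0 + X) = -6 + X)
A = 31 (A = -31*(-1) = 31)
w(sqrt(W(-4, -1) + 4**2))*A + 428 = (-6 + sqrt(3*(-1) + 4**2))*31 + 428 = (-6 + sqrt(-3 + 16))*31 + 428 = (-6 + sqrt(13))*31 + 428 = (-186 + 31*sqrt(13)) + 428 = 242 + 31*sqrt(13)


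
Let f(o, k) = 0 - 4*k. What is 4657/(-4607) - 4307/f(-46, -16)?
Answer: -20140397/294848 ≈ -68.308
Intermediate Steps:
f(o, k) = -4*k
4657/(-4607) - 4307/f(-46, -16) = 4657/(-4607) - 4307/((-4*(-16))) = 4657*(-1/4607) - 4307/64 = -4657/4607 - 4307*1/64 = -4657/4607 - 4307/64 = -20140397/294848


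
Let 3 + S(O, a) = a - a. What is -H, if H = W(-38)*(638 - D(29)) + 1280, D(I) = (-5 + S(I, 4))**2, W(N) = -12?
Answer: 5608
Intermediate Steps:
S(O, a) = -3 (S(O, a) = -3 + (a - a) = -3 + 0 = -3)
D(I) = 64 (D(I) = (-5 - 3)**2 = (-8)**2 = 64)
H = -5608 (H = -12*(638 - 1*64) + 1280 = -12*(638 - 64) + 1280 = -12*574 + 1280 = -6888 + 1280 = -5608)
-H = -1*(-5608) = 5608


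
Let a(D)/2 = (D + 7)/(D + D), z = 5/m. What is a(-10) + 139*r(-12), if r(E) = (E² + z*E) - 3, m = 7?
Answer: 1288551/70 ≈ 18408.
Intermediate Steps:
z = 5/7 ≈ 0.71429
a(D) = (7 + D)/D (a(D) = 2*((D + 7)/(D + D)) = 2*((7 + D)/((2*D))) = 2*((7 + D)*(1/(2*D))) = 2*((7 + D)/(2*D)) = (7 + D)/D)
r(E) = -3 + E² + 5*E/7 (r(E) = (E² + 5*E/7) - 3 = -3 + E² + 5*E/7)
a(-10) + 139*r(-12) = (7 - 10)/(-10) + 139*(-3 + (-12)² + (5/7)*(-12)) = -⅒*(-3) + 139*(-3 + 144 - 60/7) = 3/10 + 139*(927/7) = 3/10 + 128853/7 = 1288551/70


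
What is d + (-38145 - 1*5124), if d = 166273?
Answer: 123004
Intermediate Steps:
d + (-38145 - 1*5124) = 166273 + (-38145 - 1*5124) = 166273 + (-38145 - 5124) = 166273 - 43269 = 123004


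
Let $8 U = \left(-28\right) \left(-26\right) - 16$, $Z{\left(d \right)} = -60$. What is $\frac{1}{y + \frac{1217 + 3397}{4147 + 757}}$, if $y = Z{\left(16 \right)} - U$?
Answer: $- \frac{2452}{363041} \approx -0.0067541$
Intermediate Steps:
$U = 89$ ($U = \frac{\left(-28\right) \left(-26\right) - 16}{8} = \frac{728 - 16}{8} = \frac{1}{8} \cdot 712 = 89$)
$y = -149$ ($y = -60 - 89 = -149$)
$\frac{1}{y + \frac{1217 + 3397}{4147 + 757}} = \frac{1}{-149 + \frac{1217 + 3397}{4147 + 757}} = \frac{1}{-149 + \frac{4614}{4904}} = \frac{1}{-149 + 4614 \cdot \frac{1}{4904}} = \frac{1}{-149 + \frac{2307}{2452}} = \frac{1}{- \frac{363041}{2452}} = - \frac{2452}{363041}$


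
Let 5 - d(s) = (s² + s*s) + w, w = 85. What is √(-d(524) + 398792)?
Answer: 18*√2926 ≈ 973.67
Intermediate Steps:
d(s) = -80 - 2*s² (d(s) = 5 - ((s² + s*s) + 85) = 5 - ((s² + s²) + 85) = 5 - (2*s² + 85) = 5 - (85 + 2*s²) = 5 + (-85 - 2*s²) = -80 - 2*s²)
√(-d(524) + 398792) = √(-(-80 - 2*524²) + 398792) = √(-(-80 - 2*274576) + 398792) = √(-(-80 - 549152) + 398792) = √(-1*(-549232) + 398792) = √(549232 + 398792) = √948024 = 18*√2926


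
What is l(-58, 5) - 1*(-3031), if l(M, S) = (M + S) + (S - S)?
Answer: 2978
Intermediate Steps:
l(M, S) = M + S (l(M, S) = (M + S) + 0 = M + S)
l(-58, 5) - 1*(-3031) = (-58 + 5) - 1*(-3031) = -53 + 3031 = 2978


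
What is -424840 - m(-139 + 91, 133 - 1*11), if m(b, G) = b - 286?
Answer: -424506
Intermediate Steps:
m(b, G) = -286 + b
-424840 - m(-139 + 91, 133 - 1*11) = -424840 - (-286 + (-139 + 91)) = -424840 - (-286 - 48) = -424840 - 1*(-334) = -424840 + 334 = -424506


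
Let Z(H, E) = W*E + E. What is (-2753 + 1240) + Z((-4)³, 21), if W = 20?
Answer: -1072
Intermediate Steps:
Z(H, E) = 21*E (Z(H, E) = 20*E + E = 21*E)
(-2753 + 1240) + Z((-4)³, 21) = (-2753 + 1240) + 21*21 = -1513 + 441 = -1072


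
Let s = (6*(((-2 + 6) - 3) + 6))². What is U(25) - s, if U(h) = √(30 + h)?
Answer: -1764 + √55 ≈ -1756.6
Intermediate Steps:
s = 1764 (s = (6*((4 - 3) + 6))² = (6*(1 + 6))² = (6*7)² = 42² = 1764)
U(25) - s = √(30 + 25) - 1*1764 = √55 - 1764 = -1764 + √55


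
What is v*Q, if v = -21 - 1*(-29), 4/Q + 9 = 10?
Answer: 32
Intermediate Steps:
Q = 4 (Q = 4/(-9 + 10) = 4/1 = 4*1 = 4)
v = 8 (v = -21 + 29 = 8)
v*Q = 8*4 = 32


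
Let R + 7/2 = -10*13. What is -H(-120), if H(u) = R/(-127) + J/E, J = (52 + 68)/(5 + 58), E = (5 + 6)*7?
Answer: -441899/410718 ≈ -1.0759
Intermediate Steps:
R = -267/2 (R = -7/2 - 10*13 = -7/2 - 130 = -267/2 ≈ -133.50)
E = 77 (E = 11*7 = 77)
J = 40/21 (J = 120/63 = 120*(1/63) = 40/21 ≈ 1.9048)
H(u) = 441899/410718 (H(u) = -267/2/(-127) + (40/21)/77 = -267/2*(-1/127) + (40/21)*(1/77) = 267/254 + 40/1617 = 441899/410718)
-H(-120) = -1*441899/410718 = -441899/410718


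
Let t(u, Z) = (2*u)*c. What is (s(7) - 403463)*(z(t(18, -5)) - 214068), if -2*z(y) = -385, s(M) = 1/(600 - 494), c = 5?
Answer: 18293659953827/212 ≈ 8.6291e+10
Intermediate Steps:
t(u, Z) = 10*u (t(u, Z) = (2*u)*5 = 10*u)
s(M) = 1/106
z(y) = 385/2 (z(y) = -½*(-385) = 385/2)
(s(7) - 403463)*(z(t(18, -5)) - 214068) = (1/106 - 403463)*(385/2 - 214068) = -42767077/106*(-427751/2) = 18293659953827/212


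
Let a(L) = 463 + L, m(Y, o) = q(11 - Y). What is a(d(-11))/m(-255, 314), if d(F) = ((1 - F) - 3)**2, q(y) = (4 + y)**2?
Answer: 136/18225 ≈ 0.0074623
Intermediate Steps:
m(Y, o) = (15 - Y)**2 (m(Y, o) = (4 + (11 - Y))**2 = (15 - Y)**2)
d(F) = (-2 - F)**2
a(d(-11))/m(-255, 314) = (463 + (2 - 11)**2)/((-15 - 255)**2) = (463 + (-9)**2)/((-270)**2) = (463 + 81)/72900 = 544*(1/72900) = 136/18225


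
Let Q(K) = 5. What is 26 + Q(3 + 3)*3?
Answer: 41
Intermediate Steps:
26 + Q(3 + 3)*3 = 26 + 5*3 = 26 + 15 = 41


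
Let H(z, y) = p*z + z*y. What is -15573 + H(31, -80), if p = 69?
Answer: -15914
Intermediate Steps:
H(z, y) = 69*z + y*z (H(z, y) = 69*z + z*y = 69*z + y*z)
-15573 + H(31, -80) = -15573 + 31*(69 - 80) = -15573 + 31*(-11) = -15573 - 341 = -15914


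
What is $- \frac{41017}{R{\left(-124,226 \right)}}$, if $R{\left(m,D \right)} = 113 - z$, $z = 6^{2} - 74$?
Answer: $- \frac{41017}{151} \approx -271.64$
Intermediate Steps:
$z = -38$ ($z = 36 - 74 = -38$)
$R{\left(m,D \right)} = 151$ ($R{\left(m,D \right)} = 113 - -38 = 113 + 38 = 151$)
$- \frac{41017}{R{\left(-124,226 \right)}} = - \frac{41017}{151}$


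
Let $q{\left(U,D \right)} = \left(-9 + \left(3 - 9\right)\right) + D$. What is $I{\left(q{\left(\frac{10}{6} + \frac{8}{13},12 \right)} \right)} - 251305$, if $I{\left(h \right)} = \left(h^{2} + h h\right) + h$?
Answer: $-251290$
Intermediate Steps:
$q{\left(U,D \right)} = -15 + D$ ($q{\left(U,D \right)} = \left(-9 + \left(3 - 9\right)\right) + D = \left(-9 - 6\right) + D = -15 + D$)
$I{\left(h \right)} = h + 2 h^{2}$ ($I{\left(h \right)} = \left(h^{2} + h^{2}\right) + h = 2 h^{2} + h = h + 2 h^{2}$)
$I{\left(q{\left(\frac{10}{6} + \frac{8}{13},12 \right)} \right)} - 251305 = \left(-15 + 12\right) \left(1 + 2 \left(-15 + 12\right)\right) - 251305 = - 3 \left(1 + 2 \left(-3\right)\right) - 251305 = - 3 \left(1 - 6\right) - 251305 = \left(-3\right) \left(-5\right) - 251305 = 15 - 251305 = -251290$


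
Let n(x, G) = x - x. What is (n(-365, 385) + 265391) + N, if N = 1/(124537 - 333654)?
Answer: 55497769746/209117 ≈ 2.6539e+5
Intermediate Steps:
n(x, G) = 0
N = -1/209117 (N = 1/(-209117) = -1/209117 ≈ -4.7820e-6)
(n(-365, 385) + 265391) + N = (0 + 265391) - 1/209117 = 265391 - 1/209117 = 55497769746/209117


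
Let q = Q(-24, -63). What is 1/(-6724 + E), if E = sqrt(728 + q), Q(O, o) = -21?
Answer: -6724/45211469 - sqrt(707)/45211469 ≈ -0.00014931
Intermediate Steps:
q = -21
E = sqrt(707) (E = sqrt(728 - 21) = sqrt(707) ≈ 26.589)
1/(-6724 + E) = 1/(-6724 + sqrt(707))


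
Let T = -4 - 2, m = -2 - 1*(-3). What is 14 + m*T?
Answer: 8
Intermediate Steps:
m = 1 (m = -2 + 3 = 1)
T = -6
14 + m*T = 14 + 1*(-6) = 14 - 6 = 8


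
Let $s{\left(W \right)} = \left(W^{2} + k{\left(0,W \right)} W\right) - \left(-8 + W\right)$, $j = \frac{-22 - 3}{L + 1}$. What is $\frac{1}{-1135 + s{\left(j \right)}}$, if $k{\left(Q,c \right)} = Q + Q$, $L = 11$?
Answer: $- \frac{144}{161363} \approx -0.0008924$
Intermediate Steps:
$k{\left(Q,c \right)} = 2 Q$
$j = - \frac{25}{12}$ ($j = \frac{-22 - 3}{11 + 1} = - \frac{25}{12} \approx -2.0833$)
$s{\left(W \right)} = 8 + W^{2} - W$ ($s{\left(W \right)} = \left(W^{2} + 2 \cdot 0 W\right) - \left(-8 + W\right) = \left(W^{2} + 0 W\right) - \left(-8 + W\right) = \left(W^{2} + 0\right) - \left(-8 + W\right) = W^{2} - \left(-8 + W\right) = 8 + W^{2} - W$)
$\frac{1}{-1135 + s{\left(j \right)}} = \frac{1}{-1135 + \left(8 + \left(- \frac{25}{12}\right)^{2} - - \frac{25}{12}\right)} = \frac{1}{-1135 + \left(8 + \frac{625}{144} + \frac{25}{12}\right)} = \frac{1}{-1135 + \frac{2077}{144}} = \frac{1}{- \frac{161363}{144}} = - \frac{144}{161363}$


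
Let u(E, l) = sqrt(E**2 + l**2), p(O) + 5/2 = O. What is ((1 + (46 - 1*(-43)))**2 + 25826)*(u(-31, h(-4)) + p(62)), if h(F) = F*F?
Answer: 2018597 + 33926*sqrt(1217) ≈ 3.2021e+6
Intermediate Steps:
h(F) = F**2
p(O) = -5/2 + O
((1 + (46 - 1*(-43)))**2 + 25826)*(u(-31, h(-4)) + p(62)) = ((1 + (46 - 1*(-43)))**2 + 25826)*(sqrt((-31)**2 + ((-4)**2)**2) + (-5/2 + 62)) = ((1 + (46 + 43))**2 + 25826)*(sqrt(961 + 16**2) + 119/2) = ((1 + 89)**2 + 25826)*(sqrt(961 + 256) + 119/2) = (90**2 + 25826)*(sqrt(1217) + 119/2) = (8100 + 25826)*(119/2 + sqrt(1217)) = 33926*(119/2 + sqrt(1217)) = 2018597 + 33926*sqrt(1217)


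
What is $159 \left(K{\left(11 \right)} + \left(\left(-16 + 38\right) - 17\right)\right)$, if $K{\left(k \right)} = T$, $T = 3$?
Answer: $1272$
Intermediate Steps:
$K{\left(k \right)} = 3$
$159 \left(K{\left(11 \right)} + \left(\left(-16 + 38\right) - 17\right)\right) = 159 \left(3 + \left(\left(-16 + 38\right) - 17\right)\right) = 159 \left(3 + \left(22 - 17\right)\right) = 159 \left(3 + 5\right) = 159 \cdot 8 = 1272$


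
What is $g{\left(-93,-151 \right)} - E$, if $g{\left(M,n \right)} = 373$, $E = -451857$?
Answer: $452230$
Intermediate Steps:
$g{\left(-93,-151 \right)} - E = 373 - -451857 = 373 + 451857 = 452230$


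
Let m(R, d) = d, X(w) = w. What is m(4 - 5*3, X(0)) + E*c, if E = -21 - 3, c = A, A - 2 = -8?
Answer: 144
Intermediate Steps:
A = -6 (A = 2 - 8 = -6)
c = -6
E = -24
m(4 - 5*3, X(0)) + E*c = 0 - 24*(-6) = 0 + 144 = 144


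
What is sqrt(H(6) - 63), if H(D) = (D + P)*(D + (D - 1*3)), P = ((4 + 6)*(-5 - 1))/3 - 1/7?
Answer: 6*I*sqrt(259)/7 ≈ 13.794*I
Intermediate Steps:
P = -141/7 (P = (10*(-6))*(1/3) - 1*1/7 = -60*1/3 - 1/7 = -20 - 1/7 = -141/7 ≈ -20.143)
H(D) = (-3 + 2*D)*(-141/7 + D) (H(D) = (D - 141/7)*(D + (D - 1*3)) = (-141/7 + D)*(D + (D - 3)) = (-141/7 + D)*(D + (-3 + D)) = (-141/7 + D)*(-3 + 2*D) = (-3 + 2*D)*(-141/7 + D))
sqrt(H(6) - 63) = sqrt((423/7 + 2*6**2 - 303/7*6) - 63) = sqrt((423/7 + 2*36 - 1818/7) - 63) = sqrt((423/7 + 72 - 1818/7) - 63) = sqrt(-891/7 - 63) = sqrt(-1332/7) = 6*I*sqrt(259)/7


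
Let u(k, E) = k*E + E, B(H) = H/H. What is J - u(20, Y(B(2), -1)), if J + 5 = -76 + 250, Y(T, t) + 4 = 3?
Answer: 190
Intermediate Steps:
B(H) = 1
Y(T, t) = -1 (Y(T, t) = -4 + 3 = -1)
J = 169 (J = -5 + (-76 + 250) = -5 + 174 = 169)
u(k, E) = E + E*k (u(k, E) = E*k + E = E + E*k)
J - u(20, Y(B(2), -1)) = 169 - (-1)*(1 + 20) = 169 - (-1)*21 = 169 - 1*(-21) = 169 + 21 = 190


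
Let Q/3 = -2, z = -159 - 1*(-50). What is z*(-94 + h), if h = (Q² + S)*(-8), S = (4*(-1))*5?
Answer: 24198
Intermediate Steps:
z = -109 (z = -159 + 50 = -109)
Q = -6 (Q = 3*(-2) = -6)
S = -20 (S = -4*5 = -20)
h = -128 (h = ((-6)² - 20)*(-8) = (36 - 20)*(-8) = 16*(-8) = -128)
z*(-94 + h) = -109*(-94 - 128) = -109*(-222) = 24198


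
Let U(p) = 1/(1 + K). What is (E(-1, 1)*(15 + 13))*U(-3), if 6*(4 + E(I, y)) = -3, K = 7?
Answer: -63/4 ≈ -15.750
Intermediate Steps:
E(I, y) = -9/2 (E(I, y) = -4 + (1/6)*(-3) = -4 - 1/2 = -9/2)
U(p) = 1/8 (U(p) = 1/(1 + 7) = 1/8)
(E(-1, 1)*(15 + 13))*U(-3) = -9*(15 + 13)/2*(1/8) = -9/2*28*(1/8) = -126*1/8 = -63/4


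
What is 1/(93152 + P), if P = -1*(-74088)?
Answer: 1/167240 ≈ 5.9794e-6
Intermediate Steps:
P = 74088
1/(93152 + P) = 1/(93152 + 74088) = 1/167240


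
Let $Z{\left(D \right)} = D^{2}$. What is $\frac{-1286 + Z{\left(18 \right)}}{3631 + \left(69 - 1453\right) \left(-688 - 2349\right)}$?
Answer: $- \frac{74}{323603} \approx -0.00022868$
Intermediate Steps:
$\frac{-1286 + Z{\left(18 \right)}}{3631 + \left(69 - 1453\right) \left(-688 - 2349\right)} = \frac{-1286 + 18^{2}}{3631 + \left(69 - 1453\right) \left(-688 - 2349\right)} = \frac{-1286 + 324}{3631 - 1384 \left(-688 - 2349\right)} = - \frac{962}{3631 - -4203208} = - \frac{962}{3631 + 4203208} = - \frac{962}{4206839} = \left(-962\right) \frac{1}{4206839} = - \frac{74}{323603}$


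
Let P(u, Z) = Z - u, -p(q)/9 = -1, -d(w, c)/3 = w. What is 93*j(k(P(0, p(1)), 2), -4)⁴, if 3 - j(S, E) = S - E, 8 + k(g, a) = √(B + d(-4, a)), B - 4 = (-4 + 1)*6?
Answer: 168981 - 122388*I*√2 ≈ 1.6898e+5 - 1.7308e+5*I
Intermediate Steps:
d(w, c) = -3*w
p(q) = 9 (p(q) = -9*(-1) = 9)
B = -14 (B = 4 + (-4 + 1)*6 = 4 - 3*6 = 4 - 18 = -14)
k(g, a) = -8 + I*√2 (k(g, a) = -8 + √(-14 - 3*(-4)) = -8 + √(-14 + 12) = -8 + √(-2) = -8 + I*√2)
j(S, E) = 3 + E - S (j(S, E) = 3 - (S - E) = 3 + (E - S) = 3 + E - S)
93*j(k(P(0, p(1)), 2), -4)⁴ = 93*(3 - 4 - (-8 + I*√2))⁴ = 93*(3 - 4 + (8 - I*√2))⁴ = 93*(7 - I*√2)⁴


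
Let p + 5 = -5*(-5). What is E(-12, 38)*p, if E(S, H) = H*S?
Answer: -9120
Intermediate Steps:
p = 20 (p = -5 - 5*(-5) = -5 + 25 = 20)
E(-12, 38)*p = (38*(-12))*20 = -456*20 = -9120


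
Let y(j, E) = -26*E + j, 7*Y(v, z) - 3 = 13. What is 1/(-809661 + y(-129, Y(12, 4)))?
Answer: -7/5668946 ≈ -1.2348e-6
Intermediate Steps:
Y(v, z) = 16/7 (Y(v, z) = 3/7 + (⅐)*13 = 3/7 + 13/7 = 16/7)
y(j, E) = j - 26*E
1/(-809661 + y(-129, Y(12, 4))) = 1/(-809661 + (-129 - 26*16/7)) = 1/(-809661 + (-129 - 416/7)) = 1/(-809661 - 1319/7) = 1/(-5668946/7) = -7/5668946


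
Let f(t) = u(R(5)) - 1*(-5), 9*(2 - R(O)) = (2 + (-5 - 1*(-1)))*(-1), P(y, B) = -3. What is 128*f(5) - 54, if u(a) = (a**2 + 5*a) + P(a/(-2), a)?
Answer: 141290/81 ≈ 1744.3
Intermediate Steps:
R(O) = 16/9 (R(O) = 2 - (2 + (-5 - 1*(-1)))*(-1)/9 = 2 - (2 + (-5 + 1))*(-1)/9 = 2 - (2 - 4)*(-1)/9 = 2 - (-2)*(-1)/9 = 2 - 1/9*2 = 2 - 2/9 = 16/9)
u(a) = -3 + a**2 + 5*a (u(a) = (a**2 + 5*a) - 3 = -3 + a**2 + 5*a)
f(t) = 1138/81 (f(t) = (-3 + (16/9)**2 + 5*(16/9)) - 1*(-5) = (-3 + 256/81 + 80/9) + 5 = 733/81 + 5 = 1138/81)
128*f(5) - 54 = 128*(1138/81) - 54 = 145664/81 - 54 = 141290/81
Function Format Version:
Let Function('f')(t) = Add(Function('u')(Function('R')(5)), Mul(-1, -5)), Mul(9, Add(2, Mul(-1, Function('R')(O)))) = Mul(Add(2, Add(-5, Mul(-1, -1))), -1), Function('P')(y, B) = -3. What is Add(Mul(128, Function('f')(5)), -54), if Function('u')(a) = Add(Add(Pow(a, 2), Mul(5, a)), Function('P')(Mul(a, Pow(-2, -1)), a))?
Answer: Rational(141290, 81) ≈ 1744.3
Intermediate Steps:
Function('R')(O) = Rational(16, 9) (Function('R')(O) = Add(2, Mul(Rational(-1, 9), Mul(Add(2, Add(-5, Mul(-1, -1))), -1))) = Add(2, Mul(Rational(-1, 9), Mul(Add(2, Add(-5, 1)), -1))) = Add(2, Mul(Rational(-1, 9), Mul(Add(2, -4), -1))) = Add(2, Mul(Rational(-1, 9), Mul(-2, -1))) = Add(2, Mul(Rational(-1, 9), 2)) = Add(2, Rational(-2, 9)) = Rational(16, 9))
Function('u')(a) = Add(-3, Pow(a, 2), Mul(5, a)) (Function('u')(a) = Add(Add(Pow(a, 2), Mul(5, a)), -3) = Add(-3, Pow(a, 2), Mul(5, a)))
Function('f')(t) = Rational(1138, 81) (Function('f')(t) = Add(Add(-3, Pow(Rational(16, 9), 2), Mul(5, Rational(16, 9))), Mul(-1, -5)) = Add(Add(-3, Rational(256, 81), Rational(80, 9)), 5) = Add(Rational(733, 81), 5) = Rational(1138, 81))
Add(Mul(128, Function('f')(5)), -54) = Add(Mul(128, Rational(1138, 81)), -54) = Add(Rational(145664, 81), -54) = Rational(141290, 81)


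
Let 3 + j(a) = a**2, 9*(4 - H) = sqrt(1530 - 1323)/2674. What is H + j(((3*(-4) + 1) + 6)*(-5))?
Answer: 626 - sqrt(23)/8022 ≈ 626.00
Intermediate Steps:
H = 4 - sqrt(23)/8022 (H = 4 - sqrt(1530 - 1323)/(9*2674) = 4 - sqrt(207)/(9*2674) = 4 - 3*sqrt(23)/(9*2674) = 4 - sqrt(23)/8022 ≈ 3.9994)
j(a) = -3 + a**2
H + j(((3*(-4) + 1) + 6)*(-5)) = (4 - sqrt(23)/8022) + (-3 + (((3*(-4) + 1) + 6)*(-5))**2) = (4 - sqrt(23)/8022) + (-3 + (((-12 + 1) + 6)*(-5))**2) = (4 - sqrt(23)/8022) + (-3 + ((-11 + 6)*(-5))**2) = (4 - sqrt(23)/8022) + (-3 + (-5*(-5))**2) = (4 - sqrt(23)/8022) + (-3 + 25**2) = (4 - sqrt(23)/8022) + (-3 + 625) = (4 - sqrt(23)/8022) + 622 = 626 - sqrt(23)/8022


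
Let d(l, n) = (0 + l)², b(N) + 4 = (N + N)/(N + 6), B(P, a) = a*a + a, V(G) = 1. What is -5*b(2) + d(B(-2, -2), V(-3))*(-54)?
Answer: -397/2 ≈ -198.50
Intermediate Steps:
B(P, a) = a + a² (B(P, a) = a² + a = a + a²)
b(N) = -4 + 2*N/(6 + N) (b(N) = -4 + (N + N)/(N + 6) = -4 + (2*N)/(6 + N) = -4 + 2*N/(6 + N))
d(l, n) = l²
-5*b(2) + d(B(-2, -2), V(-3))*(-54) = -10*(-12 - 1*2)/(6 + 2) + (-2*(1 - 2))²*(-54) = -10*(-12 - 2)/8 + (-2*(-1))²*(-54) = -10*(-14)/8 + 2²*(-54) = -5*(-7/2) + 4*(-54) = 35/2 - 216 = -397/2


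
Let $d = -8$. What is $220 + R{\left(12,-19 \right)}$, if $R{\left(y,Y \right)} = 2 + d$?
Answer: $214$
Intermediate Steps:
$R{\left(y,Y \right)} = -6$ ($R{\left(y,Y \right)} = 2 - 8 = -6$)
$220 + R{\left(12,-19 \right)} = 220 - 6 = 214$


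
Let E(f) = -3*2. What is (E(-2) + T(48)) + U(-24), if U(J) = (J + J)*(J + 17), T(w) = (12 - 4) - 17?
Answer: 321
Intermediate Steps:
T(w) = -9 (T(w) = 8 - 17 = -9)
E(f) = -6
U(J) = 2*J*(17 + J) (U(J) = (2*J)*(17 + J) = 2*J*(17 + J))
(E(-2) + T(48)) + U(-24) = (-6 - 9) + 2*(-24)*(17 - 24) = -15 + 2*(-24)*(-7) = -15 + 336 = 321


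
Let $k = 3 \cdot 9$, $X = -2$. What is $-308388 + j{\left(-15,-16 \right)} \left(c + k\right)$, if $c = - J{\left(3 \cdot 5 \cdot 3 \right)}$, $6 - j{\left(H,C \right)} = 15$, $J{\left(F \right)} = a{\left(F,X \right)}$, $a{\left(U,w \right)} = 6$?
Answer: $-308577$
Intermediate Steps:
$J{\left(F \right)} = 6$
$j{\left(H,C \right)} = -9$ ($j{\left(H,C \right)} = 6 - 15 = -9$)
$k = 27$
$c = -6$ ($c = \left(-1\right) 6 = -6$)
$-308388 + j{\left(-15,-16 \right)} \left(c + k\right) = -308388 - 9 \left(-6 + 27\right) = -308388 - 189 = -308577$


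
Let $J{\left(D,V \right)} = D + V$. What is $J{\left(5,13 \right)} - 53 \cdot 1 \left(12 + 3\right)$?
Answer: $-777$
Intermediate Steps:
$J{\left(5,13 \right)} - 53 \cdot 1 \left(12 + 3\right) = \left(5 + 13\right) - 53 \cdot 1 \left(12 + 3\right) = 18 - 53 \cdot 1 \cdot 15 = 18 - 795 = -777$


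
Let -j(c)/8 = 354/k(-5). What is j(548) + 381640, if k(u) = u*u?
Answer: 9538168/25 ≈ 3.8153e+5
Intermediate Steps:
k(u) = u**2
j(c) = -2832/25 (j(c) = -2832/((-5)**2) = -2832/25)
j(548) + 381640 = -2832/25 + 381640 = 9538168/25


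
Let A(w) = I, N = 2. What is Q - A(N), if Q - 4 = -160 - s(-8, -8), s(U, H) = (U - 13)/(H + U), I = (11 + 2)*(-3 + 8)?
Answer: -3557/16 ≈ -222.31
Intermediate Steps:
I = 65 (I = 13*5 = 65)
s(U, H) = (-13 + U)/(H + U)
A(w) = 65
Q = -2517/16 (Q = 4 + (-160 - (-13 - 8)/(-8 - 8)) = 4 + (-160 - (-21)/(-16)) = 4 + (-160 - (-1)*(-21)/16) = 4 + (-160 - 1*21/16) = 4 + (-160 - 21/16) = 4 - 2581/16 = -2517/16 ≈ -157.31)
Q - A(N) = -2517/16 - 1*65 = -2517/16 - 65 = -3557/16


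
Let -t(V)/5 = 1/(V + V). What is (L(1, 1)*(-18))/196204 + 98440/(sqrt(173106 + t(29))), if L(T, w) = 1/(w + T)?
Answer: -9/196204 + 98440*sqrt(582328294)/10040143 ≈ 236.60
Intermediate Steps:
t(V) = -5/(2*V) (t(V) = -5/(V + V) = -5*1/(2*V) = -5/(2*V))
L(T, w) = 1/(T + w)
(L(1, 1)*(-18))/196204 + 98440/(sqrt(173106 + t(29))) = (-18/(1 + 1))/196204 + 98440/(sqrt(173106 - 5/2/29)) = (-18/2)*(1/196204) + 98440/(sqrt(173106 - 5/2*1/29)) = ((1/2)*(-18))*(1/196204) + 98440/(sqrt(173106 - 5/58)) = -9*1/196204 + 98440/(sqrt(10040143/58)) = -9/196204 + 98440/((sqrt(582328294)/58)) = -9/196204 + 98440*(sqrt(582328294)/10040143) = -9/196204 + 98440*sqrt(582328294)/10040143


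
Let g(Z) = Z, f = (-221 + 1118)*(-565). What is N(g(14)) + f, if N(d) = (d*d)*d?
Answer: -504061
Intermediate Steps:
f = -506805 (f = 897*(-565) = -506805)
N(d) = d³ (N(d) = d²*d = d³)
N(g(14)) + f = 14³ - 506805 = 2744 - 506805 = -504061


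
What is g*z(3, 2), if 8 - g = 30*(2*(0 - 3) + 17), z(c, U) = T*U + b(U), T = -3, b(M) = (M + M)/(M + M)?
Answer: 1610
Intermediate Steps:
b(M) = 1 (b(M) = (2*M)/((2*M)) = (2*M)*(1/(2*M)) = 1)
z(c, U) = 1 - 3*U (z(c, U) = -3*U + 1 = 1 - 3*U)
g = -322 (g = 8 - 30*(2*(0 - 3) + 17) = 8 - 30*(2*(-3) + 17) = 8 - 30*(-6 + 17) = 8 - 30*11 = 8 - 1*330 = 8 - 330 = -322)
g*z(3, 2) = -322*(1 - 3*2) = -322*(1 - 6) = -322*(-5) = 1610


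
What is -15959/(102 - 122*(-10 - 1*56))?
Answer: -15959/8154 ≈ -1.9572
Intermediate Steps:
-15959/(102 - 122*(-10 - 1*56)) = -15959/(102 - 122*(-10 - 56)) = -15959/(102 - 122*(-66)) = -15959/(102 + 8052) = -15959/8154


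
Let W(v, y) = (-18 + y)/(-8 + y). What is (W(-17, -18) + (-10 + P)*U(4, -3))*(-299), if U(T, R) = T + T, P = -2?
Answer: 28290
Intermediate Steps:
W(v, y) = (-18 + y)/(-8 + y)
U(T, R) = 2*T
(W(-17, -18) + (-10 + P)*U(4, -3))*(-299) = ((-18 - 18)/(-8 - 18) + (-10 - 2)*(2*4))*(-299) = (-36/(-26) - 12*8)*(-299) = (-1/26*(-36) - 96)*(-299) = (18/13 - 96)*(-299) = -1230/13*(-299) = 28290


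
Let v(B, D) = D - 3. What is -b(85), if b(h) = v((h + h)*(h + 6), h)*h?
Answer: -6970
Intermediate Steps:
v(B, D) = -3 + D
b(h) = h*(-3 + h) (b(h) = (-3 + h)*h = h*(-3 + h))
-b(85) = -85*(-3 + 85) = -85*82 = -1*6970 = -6970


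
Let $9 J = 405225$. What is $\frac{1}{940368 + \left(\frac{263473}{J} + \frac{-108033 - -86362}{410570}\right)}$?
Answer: $\frac{3697182850}{3476733881963367} \approx 1.0634 \cdot 10^{-6}$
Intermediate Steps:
$J = 45025$ ($J = \frac{1}{9} \cdot 405225 = 45025$)
$\frac{1}{940368 + \left(\frac{263473}{J} + \frac{-108033 - -86362}{410570}\right)} = \frac{1}{940368 + \left(\frac{263473}{45025} + \frac{-108033 - -86362}{410570}\right)} = \frac{1}{940368 + \left(263473 \cdot \frac{1}{45025} + \left(-108033 + 86362\right) \frac{1}{410570}\right)} = \frac{1}{940368 + \left(\frac{263473}{45025} - \frac{21671}{410570}\right)} = \frac{1}{940368 + \frac{21439674567}{3697182850}} = \frac{1}{\frac{3476733881963367}{3697182850}} = \frac{3697182850}{3476733881963367}$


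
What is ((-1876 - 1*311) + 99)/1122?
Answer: -348/187 ≈ -1.8610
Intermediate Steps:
((-1876 - 1*311) + 99)/1122 = ((-1876 - 311) + 99)*(1/1122) = (-2187 + 99)*(1/1122) = -2088*1/1122 = -348/187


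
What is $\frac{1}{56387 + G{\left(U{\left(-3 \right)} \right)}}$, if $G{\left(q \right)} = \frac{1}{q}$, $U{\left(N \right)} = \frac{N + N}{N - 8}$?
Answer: $\frac{6}{338333} \approx 1.7734 \cdot 10^{-5}$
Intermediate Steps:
$U{\left(N \right)} = \frac{2 N}{-8 + N}$
$\frac{1}{56387 + G{\left(U{\left(-3 \right)} \right)}} = \frac{1}{56387 + \frac{1}{2 \left(-3\right) \frac{1}{-8 - 3}}} = \frac{1}{56387 + \frac{1}{2 \left(-3\right) \frac{1}{-11}}} = \frac{1}{56387 + \frac{1}{2 \left(-3\right) \left(- \frac{1}{11}\right)}} = \frac{1}{56387 + \frac{1}{\frac{6}{11}}} = \frac{1}{56387 + \frac{11}{6}} = \frac{1}{\frac{338333}{6}} = \frac{6}{338333}$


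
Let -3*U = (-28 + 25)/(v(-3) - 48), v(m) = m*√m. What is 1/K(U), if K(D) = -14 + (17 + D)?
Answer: 6945/20692 - 3*I*√3/20692 ≈ 0.33564 - 0.00025112*I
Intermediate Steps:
v(m) = m^(3/2)
U = 1/(-48 - 3*I*√3) (U = -(-28 + 25)/(3*((-3)^(3/2) - 48)) = -(-1)/(-3*I*√3 - 48) = -(-1)/(-48 - 3*I*√3) = 1/(-48 - 3*I*√3) ≈ -0.020592 + 0.0022292*I)
K(D) = 3 + D
1/K(U) = 1/(3 + I/(3*(√3 - 16*I)))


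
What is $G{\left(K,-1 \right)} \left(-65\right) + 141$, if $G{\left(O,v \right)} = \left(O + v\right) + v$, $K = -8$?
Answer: $791$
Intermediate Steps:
$G{\left(O,v \right)} = O + 2 v$
$G{\left(K,-1 \right)} \left(-65\right) + 141 = \left(-8 + 2 \left(-1\right)\right) \left(-65\right) + 141 = \left(-8 - 2\right) \left(-65\right) + 141 = \left(-10\right) \left(-65\right) + 141 = 650 + 141 = 791$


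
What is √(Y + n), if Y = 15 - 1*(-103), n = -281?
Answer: I*√163 ≈ 12.767*I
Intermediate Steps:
Y = 118 (Y = 15 + 103 = 118)
√(Y + n) = √(118 - 281) = √(-163) = I*√163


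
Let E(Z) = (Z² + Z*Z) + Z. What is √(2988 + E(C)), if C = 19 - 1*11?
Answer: 2*√781 ≈ 55.893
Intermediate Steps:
C = 8 (C = 19 - 11 = 8)
E(Z) = Z + 2*Z² (E(Z) = (Z² + Z²) + Z = 2*Z² + Z = Z + 2*Z²)
√(2988 + E(C)) = √(2988 + 8*(1 + 2*8)) = √(2988 + 8*(1 + 16)) = √(2988 + 8*17) = √(2988 + 136) = √3124 = 2*√781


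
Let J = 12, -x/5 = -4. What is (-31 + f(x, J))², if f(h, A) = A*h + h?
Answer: 52441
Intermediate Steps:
x = 20 (x = -5*(-4) = 20)
f(h, A) = h + A*h
(-31 + f(x, J))² = (-31 + 20*(1 + 12))² = (-31 + 20*13)² = (-31 + 260)² = 229² = 52441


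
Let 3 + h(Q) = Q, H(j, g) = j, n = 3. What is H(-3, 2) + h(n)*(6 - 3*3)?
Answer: -3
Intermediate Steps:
h(Q) = -3 + Q
H(-3, 2) + h(n)*(6 - 3*3) = -3 + (-3 + 3)*(6 - 3*3) = -3 + 0*(6 - 9) = -3 + 0*(-3) = -3 + 0 = -3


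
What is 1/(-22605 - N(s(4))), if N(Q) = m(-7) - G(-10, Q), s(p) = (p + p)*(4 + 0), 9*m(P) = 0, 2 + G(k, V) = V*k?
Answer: -1/22927 ≈ -4.3617e-5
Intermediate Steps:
G(k, V) = -2 + V*k
m(P) = 0 (m(P) = (1/9)*0 = 0)
s(p) = 8*p (s(p) = (2*p)*4 = 8*p)
N(Q) = 2 + 10*Q (N(Q) = 0 - (-2 + Q*(-10)) = 0 - (-2 - 10*Q) = 0 + (2 + 10*Q) = 2 + 10*Q)
1/(-22605 - N(s(4))) = 1/(-22605 - (2 + 10*(8*4))) = 1/(-22605 - (2 + 10*32)) = 1/(-22605 - (2 + 320)) = 1/(-22605 - 1*322) = 1/(-22605 - 322) = 1/(-22927) = -1/22927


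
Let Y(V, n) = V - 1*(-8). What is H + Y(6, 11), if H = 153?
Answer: 167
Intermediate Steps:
Y(V, n) = 8 + V (Y(V, n) = V + 8 = 8 + V)
H + Y(6, 11) = 153 + (8 + 6) = 153 + 14 = 167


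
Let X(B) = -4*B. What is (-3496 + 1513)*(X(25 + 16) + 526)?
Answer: -717846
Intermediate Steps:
(-3496 + 1513)*(X(25 + 16) + 526) = (-3496 + 1513)*(-4*(25 + 16) + 526) = -1983*(-4*41 + 526) = -1983*(-164 + 526) = -1983*362 = -717846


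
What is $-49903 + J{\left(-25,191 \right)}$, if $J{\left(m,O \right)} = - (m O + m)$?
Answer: $-45103$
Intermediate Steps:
$J{\left(m,O \right)} = - m - O m$ ($J{\left(m,O \right)} = - (O m + m) = - (m + O m) = - m - O m$)
$-49903 + J{\left(-25,191 \right)} = -49903 - - 25 \left(1 + 191\right) = -49903 - \left(-25\right) 192 = -49903 + 4800 = -45103$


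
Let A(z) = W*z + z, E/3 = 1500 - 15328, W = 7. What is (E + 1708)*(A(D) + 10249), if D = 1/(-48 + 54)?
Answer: -1223151776/3 ≈ -4.0772e+8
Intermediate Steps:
D = 1/6 ≈ 0.16667
E = -41484 (E = 3*(1500 - 15328) = 3*(-13828) = -41484)
A(z) = 8*z (A(z) = 7*z + z = 8*z)
(E + 1708)*(A(D) + 10249) = (-41484 + 1708)*(8*(1/6) + 10249) = -39776*(4/3 + 10249) = -39776*30751/3 = -1223151776/3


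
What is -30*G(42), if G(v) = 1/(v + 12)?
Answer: -5/9 ≈ -0.55556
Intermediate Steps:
G(v) = 1/(12 + v)
-30*G(42) = -30/(12 + 42) = -30/54 = -30*1/54 = -5/9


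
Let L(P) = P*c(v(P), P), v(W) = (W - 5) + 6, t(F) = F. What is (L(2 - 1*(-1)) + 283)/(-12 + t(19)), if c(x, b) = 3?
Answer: 292/7 ≈ 41.714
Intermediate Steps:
v(W) = 1 + W (v(W) = (-5 + W) + 6 = 1 + W)
L(P) = 3*P (L(P) = P*3 = 3*P)
(L(2 - 1*(-1)) + 283)/(-12 + t(19)) = (3*(2 - 1*(-1)) + 283)/(-12 + 19) = (3*(2 + 1) + 283)/7 = (3*3 + 283)*(⅐) = (9 + 283)*(⅐) = 292*(⅐) = 292/7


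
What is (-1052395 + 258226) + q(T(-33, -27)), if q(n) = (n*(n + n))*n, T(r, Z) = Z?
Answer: -833535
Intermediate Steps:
q(n) = 2*n³ (q(n) = (n*(2*n))*n = (2*n²)*n = 2*n³)
(-1052395 + 258226) + q(T(-33, -27)) = (-1052395 + 258226) + 2*(-27)³ = -794169 + 2*(-19683) = -794169 - 39366 = -833535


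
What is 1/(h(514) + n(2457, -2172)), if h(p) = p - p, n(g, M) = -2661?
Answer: -1/2661 ≈ -0.00037580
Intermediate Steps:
h(p) = 0
1/(h(514) + n(2457, -2172)) = 1/(0 - 2661) = 1/(-2661) = -1/2661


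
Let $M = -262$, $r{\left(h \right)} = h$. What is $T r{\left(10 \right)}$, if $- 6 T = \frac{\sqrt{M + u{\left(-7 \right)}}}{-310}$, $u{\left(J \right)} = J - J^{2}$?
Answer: $\frac{i \sqrt{318}}{186} \approx 0.095874 i$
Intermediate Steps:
$T = \frac{i \sqrt{318}}{1860}$ ($T = - \frac{\sqrt{-262 - 7 \left(1 - -7\right)} \frac{1}{-310}}{6} = - \frac{\sqrt{-262 - 7 \left(1 + 7\right)} \left(- \frac{1}{310}\right)}{6} = - \frac{\sqrt{-262 - 56} \left(- \frac{1}{310}\right)}{6} = - \frac{\sqrt{-318} \left(- \frac{1}{310}\right)}{6} = - \frac{i \sqrt{318} \left(- \frac{1}{310}\right)}{6} = - \frac{\left(- \frac{1}{310}\right) i \sqrt{318}}{6} = \frac{i \sqrt{318}}{1860} \approx 0.0095874 i$)
$T r{\left(10 \right)} = \frac{i \sqrt{318}}{1860} \cdot 10 = \frac{i \sqrt{318}}{186}$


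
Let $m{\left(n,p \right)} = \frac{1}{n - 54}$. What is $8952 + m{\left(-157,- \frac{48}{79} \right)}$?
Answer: $\frac{1888871}{211} \approx 8952.0$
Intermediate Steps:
$m{\left(n,p \right)} = \frac{1}{-54 + n}$
$8952 + m{\left(-157,- \frac{48}{79} \right)} = 8952 + \frac{1}{-54 - 157} = 8952 + \frac{1}{-211} = 8952 - \frac{1}{211} = \frac{1888871}{211}$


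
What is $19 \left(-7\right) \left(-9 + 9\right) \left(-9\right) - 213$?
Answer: $-213$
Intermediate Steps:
$19 \left(-7\right) \left(-9 + 9\right) \left(-9\right) - 213 = - 133 \cdot 0 \left(-9\right) - 213 = \left(-133\right) 0 - 213 = 0 - 213 = -213$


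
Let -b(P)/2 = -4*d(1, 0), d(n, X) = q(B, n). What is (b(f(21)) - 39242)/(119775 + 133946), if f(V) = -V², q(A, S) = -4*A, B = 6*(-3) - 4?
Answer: -38538/253721 ≈ -0.15189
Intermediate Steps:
B = -22 (B = -18 - 4 = -22)
d(n, X) = 88 (d(n, X) = -4*(-22) = 88)
b(P) = 704 (b(P) = -(-8)*88 = -2*(-352) = 704)
(b(f(21)) - 39242)/(119775 + 133946) = (704 - 39242)/(119775 + 133946) = -38538/253721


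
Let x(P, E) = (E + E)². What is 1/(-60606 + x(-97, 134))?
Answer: 1/11218 ≈ 8.9142e-5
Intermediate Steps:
x(P, E) = 4*E² (x(P, E) = (2*E)² = 4*E²)
1/(-60606 + x(-97, 134)) = 1/(-60606 + 4*134²) = 1/(-60606 + 4*17956) = 1/(-60606 + 71824) = 1/11218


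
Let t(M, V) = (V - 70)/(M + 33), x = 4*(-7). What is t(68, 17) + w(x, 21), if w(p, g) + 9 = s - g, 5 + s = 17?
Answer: -1871/101 ≈ -18.525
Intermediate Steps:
s = 12 (s = -5 + 17 = 12)
x = -28
t(M, V) = (-70 + V)/(33 + M)
w(p, g) = 3 - g (w(p, g) = -9 + (12 - g) = 3 - g)
t(68, 17) + w(x, 21) = (-70 + 17)/(33 + 68) + (3 - 1*21) = -53/101 + (3 - 21) = (1/101)*(-53) - 18 = -53/101 - 18 = -1871/101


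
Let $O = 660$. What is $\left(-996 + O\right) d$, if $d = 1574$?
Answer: $-528864$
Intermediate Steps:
$\left(-996 + O\right) d = \left(-996 + 660\right) 1574 = \left(-336\right) 1574 = -528864$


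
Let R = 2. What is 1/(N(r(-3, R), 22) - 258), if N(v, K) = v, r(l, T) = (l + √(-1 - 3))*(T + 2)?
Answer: -135/36482 - 2*I/18241 ≈ -0.0037005 - 0.00010964*I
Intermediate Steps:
r(l, T) = (2 + T)*(l + 2*I) (r(l, T) = (l + √(-4))*(2 + T) = (l + 2*I)*(2 + T) = (2 + T)*(l + 2*I))
1/(N(r(-3, R), 22) - 258) = 1/((2*(-3) + 4*I + 2*(-3) + 2*I*2) - 258) = 1/((-6 + 4*I - 6 + 4*I) - 258) = 1/((-12 + 8*I) - 258) = 1/(-270 + 8*I) = (-270 - 8*I)/72964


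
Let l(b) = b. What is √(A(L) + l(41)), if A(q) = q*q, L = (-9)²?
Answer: √6602 ≈ 81.253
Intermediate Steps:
L = 81
A(q) = q²
√(A(L) + l(41)) = √(81² + 41) = √(6561 + 41) = √6602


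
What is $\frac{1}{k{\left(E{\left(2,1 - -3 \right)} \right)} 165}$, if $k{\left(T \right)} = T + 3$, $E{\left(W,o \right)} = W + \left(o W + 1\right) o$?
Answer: $\frac{1}{6765} \approx 0.00014782$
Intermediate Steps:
$E{\left(W,o \right)} = W + o \left(1 + W o\right)$ ($E{\left(W,o \right)} = W + \left(W o + 1\right) o = W + \left(1 + W o\right) o = W + o \left(1 + W o\right)$)
$k{\left(T \right)} = 3 + T$
$\frac{1}{k{\left(E{\left(2,1 - -3 \right)} \right)} 165} = \frac{1}{\left(3 + \left(2 + \left(1 - -3\right) + 2 \left(1 - -3\right)^{2}\right)\right) 165} = \frac{1}{\left(3 + \left(2 + \left(1 + 3\right) + 2 \left(1 + 3\right)^{2}\right)\right) 165} = \frac{1}{\left(3 + \left(2 + 4 + 2 \cdot 4^{2}\right)\right) 165} = \frac{1}{\left(3 + \left(2 + 4 + 2 \cdot 16\right)\right) 165} = \frac{1}{\left(3 + \left(2 + 4 + 32\right)\right) 165} = \frac{1}{\left(3 + 38\right) 165} = \frac{1}{41 \cdot 165} = \frac{1}{6765}$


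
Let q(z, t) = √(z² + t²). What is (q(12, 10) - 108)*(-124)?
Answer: 13392 - 248*√61 ≈ 11455.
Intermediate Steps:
q(z, t) = √(t² + z²)
(q(12, 10) - 108)*(-124) = (√(10² + 12²) - 108)*(-124) = (√(100 + 144) - 108)*(-124) = (√244 - 108)*(-124) = (2*√61 - 108)*(-124) = (-108 + 2*√61)*(-124) = 13392 - 248*√61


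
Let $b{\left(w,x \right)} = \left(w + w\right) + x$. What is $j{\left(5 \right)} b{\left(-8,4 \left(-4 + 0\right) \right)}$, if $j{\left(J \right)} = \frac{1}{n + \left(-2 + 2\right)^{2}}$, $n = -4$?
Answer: $8$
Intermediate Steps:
$b{\left(w,x \right)} = x + 2 w$ ($b{\left(w,x \right)} = 2 w + x = x + 2 w$)
$j{\left(J \right)} = - \frac{1}{4}$ ($j{\left(J \right)} = \frac{1}{-4 + \left(-2 + 2\right)^{2}} = \frac{1}{-4 + 0^{2}} = \frac{1}{-4 + 0} = \frac{1}{-4} = - \frac{1}{4}$)
$j{\left(5 \right)} b{\left(-8,4 \left(-4 + 0\right) \right)} = - \frac{4 \left(-4 + 0\right) + 2 \left(-8\right)}{4} = - \frac{4 \left(-4\right) - 16}{4} = - \frac{-16 - 16}{4} = \left(- \frac{1}{4}\right) \left(-32\right) = 8$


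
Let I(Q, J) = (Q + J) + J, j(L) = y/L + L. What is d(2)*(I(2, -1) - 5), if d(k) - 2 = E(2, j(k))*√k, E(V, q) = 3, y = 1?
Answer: -10 - 15*√2 ≈ -31.213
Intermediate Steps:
j(L) = L + 1/L (j(L) = 1/L + L = L + 1/L)
I(Q, J) = Q + 2*J (I(Q, J) = (J + Q) + J = Q + 2*J)
d(k) = 2 + 3*√k
d(2)*(I(2, -1) - 5) = (2 + 3*√2)*((2 + 2*(-1)) - 5) = (2 + 3*√2)*((2 - 2) - 5) = (2 + 3*√2)*(0 - 5) = (2 + 3*√2)*(-5) = -10 - 15*√2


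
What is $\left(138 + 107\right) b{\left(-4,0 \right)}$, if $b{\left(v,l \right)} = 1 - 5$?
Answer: $-980$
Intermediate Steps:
$b{\left(v,l \right)} = -4$ ($b{\left(v,l \right)} = 1 - 5 = -4$)
$\left(138 + 107\right) b{\left(-4,0 \right)} = \left(138 + 107\right) \left(-4\right) = 245 \left(-4\right) = -980$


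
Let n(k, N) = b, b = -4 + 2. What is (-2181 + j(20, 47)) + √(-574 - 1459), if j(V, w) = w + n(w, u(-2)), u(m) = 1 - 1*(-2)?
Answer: -2136 + I*√2033 ≈ -2136.0 + 45.089*I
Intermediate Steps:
u(m) = 3 (u(m) = 1 + 2 = 3)
b = -2
n(k, N) = -2
j(V, w) = -2 + w (j(V, w) = w - 2 = -2 + w)
(-2181 + j(20, 47)) + √(-574 - 1459) = (-2181 + (-2 + 47)) + √(-574 - 1459) = (-2181 + 45) + √(-2033) = -2136 + I*√2033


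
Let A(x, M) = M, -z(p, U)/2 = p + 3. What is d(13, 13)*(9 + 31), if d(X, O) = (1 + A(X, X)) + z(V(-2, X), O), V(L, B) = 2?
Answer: 160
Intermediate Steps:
z(p, U) = -6 - 2*p (z(p, U) = -2*(p + 3) = -2*(3 + p) = -6 - 2*p)
d(X, O) = -9 + X (d(X, O) = (1 + X) + (-6 - 2*2) = (1 + X) + (-6 - 4) = (1 + X) - 10 = -9 + X)
d(13, 13)*(9 + 31) = (-9 + 13)*(9 + 31) = 4*40 = 160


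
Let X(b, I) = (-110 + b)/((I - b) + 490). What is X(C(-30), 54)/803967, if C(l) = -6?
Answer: -2/7623825 ≈ -2.6234e-7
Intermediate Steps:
X(b, I) = (-110 + b)/(490 + I - b)
X(C(-30), 54)/803967 = ((-110 - 6)/(490 + 54 - 1*(-6)))/803967 = (-116/(490 + 54 + 6))*(1/803967) = (-116/550)*(1/803967) = ((1/550)*(-116))*(1/803967) = -58/275*1/803967 = -2/7623825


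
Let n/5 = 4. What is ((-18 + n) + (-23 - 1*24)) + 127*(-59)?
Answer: -7538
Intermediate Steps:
n = 20 (n = 5*4 = 20)
((-18 + n) + (-23 - 1*24)) + 127*(-59) = ((-18 + 20) + (-23 - 1*24)) + 127*(-59) = (2 + (-23 - 24)) - 7493 = (2 - 47) - 7493 = -45 - 7493 = -7538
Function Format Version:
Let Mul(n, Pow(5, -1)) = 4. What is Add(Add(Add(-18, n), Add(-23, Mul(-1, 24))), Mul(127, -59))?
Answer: -7538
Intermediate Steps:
n = 20 (n = Mul(5, 4) = 20)
Add(Add(Add(-18, n), Add(-23, Mul(-1, 24))), Mul(127, -59)) = Add(Add(Add(-18, 20), Add(-23, Mul(-1, 24))), Mul(127, -59)) = Add(Add(2, Add(-23, -24)), -7493) = Add(Add(2, -47), -7493) = Add(-45, -7493) = -7538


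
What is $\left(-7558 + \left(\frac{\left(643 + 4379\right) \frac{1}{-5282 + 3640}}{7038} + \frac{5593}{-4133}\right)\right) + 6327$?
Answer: $- \frac{3270022078059}{2653476926} \approx -1232.4$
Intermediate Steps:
$\left(-7558 + \left(\frac{\left(643 + 4379\right) \frac{1}{-5282 + 3640}}{7038} + \frac{5593}{-4133}\right)\right) + 6327 = \left(-7558 + \left(\frac{5022}{-1642} \cdot \frac{1}{7038} + 5593 \left(- \frac{1}{4133}\right)\right)\right) + 6327 = \left(-7558 - \left(\frac{5593}{4133} - 5022 \left(- \frac{1}{1642}\right) \frac{1}{7038}\right)\right) + 6327 = \left(-7558 - \frac{3591982153}{2653476926}\right) + 6327 = - \frac{20058570588861}{2653476926} + 6327 = - \frac{3270022078059}{2653476926}$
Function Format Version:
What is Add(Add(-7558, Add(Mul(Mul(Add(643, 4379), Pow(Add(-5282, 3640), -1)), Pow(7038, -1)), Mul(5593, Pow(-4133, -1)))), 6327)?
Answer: Rational(-3270022078059, 2653476926) ≈ -1232.4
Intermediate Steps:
Add(Add(-7558, Add(Mul(Mul(Add(643, 4379), Pow(Add(-5282, 3640), -1)), Pow(7038, -1)), Mul(5593, Pow(-4133, -1)))), 6327) = Add(Add(-7558, Add(Mul(Mul(5022, Pow(-1642, -1)), Rational(1, 7038)), Mul(5593, Rational(-1, 4133)))), 6327) = Add(Add(-7558, Add(Mul(Mul(5022, Rational(-1, 1642)), Rational(1, 7038)), Rational(-5593, 4133))), 6327) = Add(Add(-7558, Add(Mul(Rational(-2511, 821), Rational(1, 7038)), Rational(-5593, 4133))), 6327) = Add(Add(-7558, Add(Rational(-279, 642022), Rational(-5593, 4133))), 6327) = Add(Add(-7558, Rational(-3591982153, 2653476926)), 6327) = Add(Rational(-20058570588861, 2653476926), 6327) = Rational(-3270022078059, 2653476926)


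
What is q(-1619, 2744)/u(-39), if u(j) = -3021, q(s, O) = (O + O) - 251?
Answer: -5237/3021 ≈ -1.7335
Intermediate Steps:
q(s, O) = -251 + 2*O (q(s, O) = 2*O - 251 = -251 + 2*O)
q(-1619, 2744)/u(-39) = (-251 + 2*2744)/(-3021) = (-251 + 5488)*(-1/3021) = 5237*(-1/3021) = -5237/3021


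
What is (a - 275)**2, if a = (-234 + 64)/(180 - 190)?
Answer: 66564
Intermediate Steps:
a = 17 (a = -170/(-10) = -170*(-1/10) = 17)
(a - 275)**2 = (17 - 275)**2 = (-258)**2 = 66564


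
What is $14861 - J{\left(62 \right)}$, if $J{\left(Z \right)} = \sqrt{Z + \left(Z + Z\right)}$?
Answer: $14861 - \sqrt{186} \approx 14847.0$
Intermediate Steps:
$J{\left(Z \right)} = \sqrt{3} \sqrt{Z}$ ($J{\left(Z \right)} = \sqrt{Z + 2 Z} = \sqrt{3 Z} = \sqrt{3} \sqrt{Z}$)
$14861 - J{\left(62 \right)} = 14861 - \sqrt{3} \sqrt{62} = 14861 - \sqrt{186}$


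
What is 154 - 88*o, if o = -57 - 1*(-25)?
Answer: 2970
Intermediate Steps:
o = -32 (o = -57 + 25 = -32)
154 - 88*o = 154 - 88*(-32) = 154 + 2816 = 2970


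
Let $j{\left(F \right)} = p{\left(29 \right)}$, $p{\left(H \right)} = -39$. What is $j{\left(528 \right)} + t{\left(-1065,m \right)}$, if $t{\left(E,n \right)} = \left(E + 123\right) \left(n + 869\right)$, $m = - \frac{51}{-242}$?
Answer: $- \frac{99079098}{121} \approx -8.1884 \cdot 10^{5}$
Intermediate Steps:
$j{\left(F \right)} = -39$
$m = \frac{51}{242}$ ($m = \left(-51\right) \left(- \frac{1}{242}\right) = \frac{51}{242} \approx 0.21074$)
$t{\left(E,n \right)} = \left(123 + E\right) \left(869 + n\right)$
$j{\left(528 \right)} + t{\left(-1065,m \right)} = -39 + \left(106887 + 123 \cdot \frac{51}{242} + 869 \left(-1065\right) - \frac{54315}{242}\right) = -39 + \left(106887 + \frac{6273}{242} - 925485 - \frac{54315}{242}\right) = -39 - \frac{99074379}{121} = - \frac{99079098}{121}$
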